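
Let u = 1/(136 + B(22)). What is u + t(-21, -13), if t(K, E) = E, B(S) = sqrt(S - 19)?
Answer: -240273/18493 - sqrt(3)/18493 ≈ -12.993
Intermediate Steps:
B(S) = sqrt(-19 + S)
u = 1/(136 + sqrt(3)) (u = 1/(136 + sqrt(-19 + 22)) = 1/(136 + sqrt(3)) ≈ 0.0072605)
u + t(-21, -13) = (136/18493 - sqrt(3)/18493) - 13 = -240273/18493 - sqrt(3)/18493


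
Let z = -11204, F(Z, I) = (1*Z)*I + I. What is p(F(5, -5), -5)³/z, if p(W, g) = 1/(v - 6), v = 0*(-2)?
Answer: 1/2420064 ≈ 4.1321e-7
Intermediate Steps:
v = 0
F(Z, I) = I + I*Z (F(Z, I) = Z*I + I = I*Z + I = I + I*Z)
p(W, g) = -⅙ (p(W, g) = 1/(0 - 6) = 1/(-6) = -⅙)
p(F(5, -5), -5)³/z = (-⅙)³/(-11204) = -1/216*(-1/11204) = 1/2420064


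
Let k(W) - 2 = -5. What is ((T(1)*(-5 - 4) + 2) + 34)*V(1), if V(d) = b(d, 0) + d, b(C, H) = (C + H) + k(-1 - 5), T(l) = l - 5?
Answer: -72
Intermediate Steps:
k(W) = -3 (k(W) = 2 - 5 = -3)
T(l) = -5 + l
b(C, H) = -3 + C + H (b(C, H) = (C + H) - 3 = -3 + C + H)
V(d) = -3 + 2*d (V(d) = (-3 + d + 0) + d = (-3 + d) + d = -3 + 2*d)
((T(1)*(-5 - 4) + 2) + 34)*V(1) = (((-5 + 1)*(-5 - 4) + 2) + 34)*(-3 + 2*1) = ((-4*(-9) + 2) + 34)*(-3 + 2) = ((36 + 2) + 34)*(-1) = (38 + 34)*(-1) = 72*(-1) = -72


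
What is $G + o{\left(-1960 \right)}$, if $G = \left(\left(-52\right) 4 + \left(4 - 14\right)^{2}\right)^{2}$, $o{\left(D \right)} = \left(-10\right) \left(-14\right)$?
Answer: $11804$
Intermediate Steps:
$o{\left(D \right)} = 140$
$G = 11664$ ($G = \left(-208 + \left(-10\right)^{2}\right)^{2} = \left(-208 + 100\right)^{2} = \left(-108\right)^{2} = 11664$)
$G + o{\left(-1960 \right)} = 11664 + 140 = 11804$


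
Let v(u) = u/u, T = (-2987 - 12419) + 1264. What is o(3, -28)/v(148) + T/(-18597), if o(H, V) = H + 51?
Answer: 339460/6199 ≈ 54.760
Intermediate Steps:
T = -14142 (T = -15406 + 1264 = -14142)
o(H, V) = 51 + H
v(u) = 1
o(3, -28)/v(148) + T/(-18597) = (51 + 3)/1 - 14142/(-18597) = 54*1 - 14142*(-1/18597) = 54 + 4714/6199 = 339460/6199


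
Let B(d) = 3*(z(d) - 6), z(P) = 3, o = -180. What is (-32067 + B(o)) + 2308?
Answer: -29768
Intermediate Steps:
B(d) = -9 (B(d) = 3*(3 - 6) = 3*(-3) = -9)
(-32067 + B(o)) + 2308 = (-32067 - 9) + 2308 = -32076 + 2308 = -29768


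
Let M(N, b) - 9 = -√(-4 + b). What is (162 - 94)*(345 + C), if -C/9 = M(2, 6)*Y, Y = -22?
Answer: 144636 - 13464*√2 ≈ 1.2560e+5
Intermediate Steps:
M(N, b) = 9 - √(-4 + b)
C = 1782 - 198*√2 (C = -9*(9 - √(-4 + 6))*(-22) = -9*(9 - √2)*(-22) = -9*(-198 + 22*√2) = 1782 - 198*√2 ≈ 1502.0)
(162 - 94)*(345 + C) = (162 - 94)*(345 + (1782 - 198*√2)) = 68*(2127 - 198*√2) = 144636 - 13464*√2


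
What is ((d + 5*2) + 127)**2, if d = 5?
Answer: 20164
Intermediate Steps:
((d + 5*2) + 127)**2 = ((5 + 5*2) + 127)**2 = ((5 + 10) + 127)**2 = (15 + 127)**2 = 142**2 = 20164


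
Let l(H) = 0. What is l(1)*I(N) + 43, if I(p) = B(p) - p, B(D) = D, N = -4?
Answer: 43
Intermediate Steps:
I(p) = 0 (I(p) = p - p = 0)
l(1)*I(N) + 43 = 0*0 + 43 = 0 + 43 = 43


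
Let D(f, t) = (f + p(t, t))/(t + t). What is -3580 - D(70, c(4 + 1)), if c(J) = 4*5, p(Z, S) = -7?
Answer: -143263/40 ≈ -3581.6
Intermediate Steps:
c(J) = 20
D(f, t) = (-7 + f)/(2*t) (D(f, t) = (f - 7)/(t + t) = (-7 + f)/((2*t)) = (-7 + f)*(1/(2*t)) = (-7 + f)/(2*t))
-3580 - D(70, c(4 + 1)) = -3580 - (-7 + 70)/(2*20) = -3580 - 63/(2*20) = -3580 - 1*63/40 = -3580 - 63/40 = -143263/40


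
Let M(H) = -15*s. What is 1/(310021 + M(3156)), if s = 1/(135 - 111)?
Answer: 8/2480163 ≈ 3.2256e-6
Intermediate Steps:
s = 1/24 ≈ 0.041667
M(H) = -5/8 (M(H) = -15*1/24 = -5/8)
1/(310021 + M(3156)) = 1/(310021 - 5/8) = 1/(2480163/8) = 8/2480163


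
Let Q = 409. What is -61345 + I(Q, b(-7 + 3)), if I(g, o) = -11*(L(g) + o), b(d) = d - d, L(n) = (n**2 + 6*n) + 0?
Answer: -1928430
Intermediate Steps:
L(n) = n**2 + 6*n
b(d) = 0
I(g, o) = -11*o - 11*g*(6 + g) (I(g, o) = -11*(g*(6 + g) + o) = -11*(o + g*(6 + g)) = -11*o - 11*g*(6 + g))
-61345 + I(Q, b(-7 + 3)) = -61345 + (-11*0 - 11*409*(6 + 409)) = -61345 + (0 - 11*409*415) = -61345 + (0 - 1867085) = -61345 - 1867085 = -1928430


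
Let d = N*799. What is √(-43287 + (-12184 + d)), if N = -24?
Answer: I*√74647 ≈ 273.22*I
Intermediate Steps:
d = -19176 (d = -24*799 = -19176)
√(-43287 + (-12184 + d)) = √(-43287 + (-12184 - 19176)) = √(-43287 - 31360) = √(-74647) = I*√74647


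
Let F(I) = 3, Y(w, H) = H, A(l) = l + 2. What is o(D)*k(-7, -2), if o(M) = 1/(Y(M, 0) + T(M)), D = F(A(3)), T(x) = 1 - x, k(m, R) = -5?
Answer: 5/2 ≈ 2.5000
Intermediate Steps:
A(l) = 2 + l
D = 3
o(M) = 1/(1 - M) (o(M) = 1/(0 + (1 - M)) = 1/(1 - M))
o(D)*k(-7, -2) = -1/(-1 + 3)*(-5) = -1/2*(-5) = -1*½*(-5) = -½*(-5) = 5/2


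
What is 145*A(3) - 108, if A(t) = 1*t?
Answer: 327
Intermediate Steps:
A(t) = t
145*A(3) - 108 = 145*3 - 108 = 435 - 108 = 327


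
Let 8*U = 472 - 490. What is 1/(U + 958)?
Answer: 4/3823 ≈ 0.0010463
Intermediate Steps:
U = -9/4 (U = (472 - 490)/8 = (⅛)*(-18) = -9/4 ≈ -2.2500)
1/(U + 958) = 1/(-9/4 + 958) = 1/(3823/4) = 4/3823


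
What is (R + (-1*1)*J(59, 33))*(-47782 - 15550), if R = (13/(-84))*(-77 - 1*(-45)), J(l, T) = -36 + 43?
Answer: 2723276/21 ≈ 1.2968e+5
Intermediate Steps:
J(l, T) = 7
R = 104/21 (R = (13*(-1/84))*(-77 + 45) = -13/84*(-32) = 104/21 ≈ 4.9524)
(R + (-1*1)*J(59, 33))*(-47782 - 15550) = (104/21 - 1*1*7)*(-47782 - 15550) = (104/21 - 1*7)*(-63332) = (104/21 - 7)*(-63332) = -43/21*(-63332) = 2723276/21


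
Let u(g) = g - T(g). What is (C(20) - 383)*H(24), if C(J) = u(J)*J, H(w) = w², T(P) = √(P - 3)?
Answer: 9792 - 11520*√17 ≈ -37706.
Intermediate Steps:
T(P) = √(-3 + P)
u(g) = g - √(-3 + g)
C(J) = J*(J - √(-3 + J)) (C(J) = (J - √(-3 + J))*J = J*(J - √(-3 + J)))
(C(20) - 383)*H(24) = (20*(20 - √(-3 + 20)) - 383)*24² = (20*(20 - √17) - 383)*576 = ((400 - 20*√17) - 383)*576 = (17 - 20*√17)*576 = 9792 - 11520*√17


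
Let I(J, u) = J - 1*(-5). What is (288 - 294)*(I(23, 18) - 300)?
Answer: 1632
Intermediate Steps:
I(J, u) = 5 + J (I(J, u) = J + 5 = 5 + J)
(288 - 294)*(I(23, 18) - 300) = (288 - 294)*((5 + 23) - 300) = -6*(28 - 300) = -6*(-272) = 1632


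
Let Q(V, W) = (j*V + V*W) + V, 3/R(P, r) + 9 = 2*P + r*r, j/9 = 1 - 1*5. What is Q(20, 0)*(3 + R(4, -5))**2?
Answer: -109375/16 ≈ -6835.9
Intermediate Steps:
j = -36 (j = 9*(1 - 1*5) = 9*(1 - 5) = 9*(-4) = -36)
R(P, r) = 3/(-9 + r**2 + 2*P) (R(P, r) = 3/(-9 + (2*P + r*r)) = 3/(-9 + (2*P + r**2)) = 3/(-9 + (r**2 + 2*P)) = 3/(-9 + r**2 + 2*P))
Q(V, W) = -35*V + V*W (Q(V, W) = (-36*V + V*W) + V = -35*V + V*W)
Q(20, 0)*(3 + R(4, -5))**2 = (20*(-35 + 0))*(3 + 3/(-9 + (-5)**2 + 2*4))**2 = (20*(-35))*(3 + 3/(-9 + 25 + 8))**2 = -700*(3 + 3/24)**2 = -700*(3 + 3*(1/24))**2 = -700*(3 + 1/8)**2 = -700*(25/8)**2 = -700*625/64 = -109375/16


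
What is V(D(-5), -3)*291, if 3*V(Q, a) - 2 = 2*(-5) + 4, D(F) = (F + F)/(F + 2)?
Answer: -388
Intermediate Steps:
D(F) = 2*F/(2 + F) (D(F) = (2*F)/(2 + F) = 2*F/(2 + F))
V(Q, a) = -4/3 (V(Q, a) = 2/3 + (2*(-5) + 4)/3 = 2/3 + (-10 + 4)/3 = 2/3 + (1/3)*(-6) = 2/3 - 2 = -4/3)
V(D(-5), -3)*291 = -4/3*291 = -388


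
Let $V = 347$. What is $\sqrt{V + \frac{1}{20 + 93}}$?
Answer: $\frac{2 \sqrt{1107739}}{113} \approx 18.628$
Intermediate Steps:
$\sqrt{V + \frac{1}{20 + 93}} = \sqrt{347 + \frac{1}{20 + 93}} = \sqrt{347 + \frac{1}{113}} = \sqrt{\frac{39212}{113}} = \frac{2 \sqrt{1107739}}{113}$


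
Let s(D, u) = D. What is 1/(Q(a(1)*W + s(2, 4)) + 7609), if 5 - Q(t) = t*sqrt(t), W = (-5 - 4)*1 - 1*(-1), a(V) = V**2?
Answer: 141/1073578 - I*sqrt(6)/9662202 ≈ 0.00013134 - 2.5351e-7*I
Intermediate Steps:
W = -8 (W = -9*1 + 1 = -9 + 1 = -8)
Q(t) = 5 - t**(3/2) (Q(t) = 5 - t*sqrt(t) = 5 - t**(3/2))
1/(Q(a(1)*W + s(2, 4)) + 7609) = 1/((5 - (1**2*(-8) + 2)**(3/2)) + 7609) = 1/((5 - (1*(-8) + 2)**(3/2)) + 7609) = 1/((5 - (-8 + 2)**(3/2)) + 7609) = 1/((5 - (-6)**(3/2)) + 7609) = 1/((5 - (-6)*I*sqrt(6)) + 7609) = 1/((5 + 6*I*sqrt(6)) + 7609) = 1/(7614 + 6*I*sqrt(6))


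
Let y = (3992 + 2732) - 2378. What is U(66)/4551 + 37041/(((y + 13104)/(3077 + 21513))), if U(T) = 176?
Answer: 414522767389/7941495 ≈ 52197.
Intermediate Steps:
y = 4346 (y = 6724 - 2378 = 4346)
U(66)/4551 + 37041/(((y + 13104)/(3077 + 21513))) = 176/4551 + 37041/(((4346 + 13104)/(3077 + 21513))) = 176*(1/4551) + 37041/((17450/24590)) = 176/4551 + 37041/((17450*(1/24590))) = 176/4551 + 37041/(1745/2459) = 176/4551 + 37041*(2459/1745) = 176/4551 + 91083819/1745 = 414522767389/7941495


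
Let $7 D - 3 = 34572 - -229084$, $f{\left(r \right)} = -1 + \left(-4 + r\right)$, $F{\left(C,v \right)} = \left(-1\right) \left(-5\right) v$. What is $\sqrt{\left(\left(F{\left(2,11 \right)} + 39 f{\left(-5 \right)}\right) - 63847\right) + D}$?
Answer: $\frac{i \sqrt{1299305}}{7} \approx 162.84 i$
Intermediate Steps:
$F{\left(C,v \right)} = 5 v$
$f{\left(r \right)} = -5 + r$
$D = \frac{263659}{7}$ ($D = \frac{3}{7} + \frac{34572 - -229084}{7} = \frac{3}{7} + \frac{34572 + 229084}{7} = \frac{3}{7} + \frac{1}{7} \cdot 263656 = \frac{3}{7} + \frac{263656}{7} = \frac{263659}{7} \approx 37666.0$)
$\sqrt{\left(\left(F{\left(2,11 \right)} + 39 f{\left(-5 \right)}\right) - 63847\right) + D} = \sqrt{\left(\left(5 \cdot 11 + 39 \left(-5 - 5\right)\right) - 63847\right) + \frac{263659}{7}} = \sqrt{\left(\left(55 + 39 \left(-10\right)\right) - 63847\right) + \frac{263659}{7}} = \sqrt{\left(\left(55 - 390\right) - 63847\right) + \frac{263659}{7}} = \sqrt{\left(-335 - 63847\right) + \frac{263659}{7}} = \sqrt{-64182 + \frac{263659}{7}} = \sqrt{- \frac{185615}{7}} = \frac{i \sqrt{1299305}}{7}$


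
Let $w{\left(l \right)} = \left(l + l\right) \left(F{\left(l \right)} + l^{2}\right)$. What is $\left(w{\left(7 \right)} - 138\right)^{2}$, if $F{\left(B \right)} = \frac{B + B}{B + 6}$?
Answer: $\frac{53582400}{169} \approx 3.1706 \cdot 10^{5}$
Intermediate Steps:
$F{\left(B \right)} = \frac{2 B}{6 + B}$
$w{\left(l \right)} = 2 l \left(l^{2} + \frac{2 l}{6 + l}\right)$ ($w{\left(l \right)} = \left(l + l\right) \left(\frac{2 l}{6 + l} + l^{2}\right) = 2 l \left(l^{2} + \frac{2 l}{6 + l}\right)$)
$\left(w{\left(7 \right)} - 138\right)^{2} = \left(\frac{2 \cdot 7^{2} \left(2 + 7 \left(6 + 7\right)\right)}{6 + 7} - 138\right)^{2} = \left(2 \cdot 49 \cdot \frac{1}{13} \left(2 + 7 \cdot 13\right) - 138\right)^{2} = \left(2 \cdot 49 \cdot \frac{1}{13} \left(2 + 91\right) - 138\right)^{2} = \left(2 \cdot 49 \cdot \frac{1}{13} \cdot 93 - 138\right)^{2} = \left(\frac{9114}{13} - 138\right)^{2} = \left(\frac{7320}{13}\right)^{2} = \frac{53582400}{169}$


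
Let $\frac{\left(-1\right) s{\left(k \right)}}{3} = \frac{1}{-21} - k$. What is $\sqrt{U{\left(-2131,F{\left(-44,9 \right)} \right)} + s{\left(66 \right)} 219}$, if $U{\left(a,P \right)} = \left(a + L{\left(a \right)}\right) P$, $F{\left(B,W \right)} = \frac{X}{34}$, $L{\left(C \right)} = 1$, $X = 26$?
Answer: $\frac{3 \sqrt{65714061}}{119} \approx 204.36$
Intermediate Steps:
$s{\left(k \right)} = \frac{1}{7} + 3 k$ ($s{\left(k \right)} = - 3 \left(\frac{1}{-21} - k\right) = - 3 \left(- \frac{1}{21} - k\right) = \frac{1}{7} + 3 k$)
$F{\left(B,W \right)} = \frac{13}{17}$ ($F{\left(B,W \right)} = \frac{26}{34} = 26 \cdot \frac{1}{34} = \frac{13}{17}$)
$U{\left(a,P \right)} = P \left(1 + a\right)$ ($U{\left(a,P \right)} = \left(a + 1\right) P = \left(1 + a\right) P = P \left(1 + a\right)$)
$\sqrt{U{\left(-2131,F{\left(-44,9 \right)} \right)} + s{\left(66 \right)} 219} = \sqrt{\frac{13 \left(1 - 2131\right)}{17} + \left(\frac{1}{7} + 3 \cdot 66\right) 219} = \sqrt{\frac{13}{17} \left(-2130\right) + \left(\frac{1}{7} + 198\right) 219} = \sqrt{- \frac{27690}{17} + \frac{1387}{7} \cdot 219} = \sqrt{- \frac{27690}{17} + \frac{303753}{7}} = \sqrt{\frac{4969971}{119}} = \frac{3 \sqrt{65714061}}{119}$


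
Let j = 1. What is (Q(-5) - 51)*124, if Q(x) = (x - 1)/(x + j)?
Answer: -6138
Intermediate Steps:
Q(x) = (-1 + x)/(1 + x) (Q(x) = (x - 1)/(x + 1) = (-1 + x)/(1 + x))
(Q(-5) - 51)*124 = ((-1 - 5)/(1 - 5) - 51)*124 = (-6/(-4) - 51)*124 = (-¼*(-6) - 51)*124 = (3/2 - 51)*124 = -99/2*124 = -6138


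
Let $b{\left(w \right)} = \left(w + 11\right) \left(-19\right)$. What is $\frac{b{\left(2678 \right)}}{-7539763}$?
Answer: $\frac{51091}{7539763} \approx 0.0067762$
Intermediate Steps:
$b{\left(w \right)} = -209 - 19 w$ ($b{\left(w \right)} = \left(11 + w\right) \left(-19\right) = -209 - 19 w$)
$\frac{b{\left(2678 \right)}}{-7539763} = \frac{-209 - 50882}{-7539763} = \left(-209 - 50882\right) \left(- \frac{1}{7539763}\right) = \left(-51091\right) \left(- \frac{1}{7539763}\right) = \frac{51091}{7539763}$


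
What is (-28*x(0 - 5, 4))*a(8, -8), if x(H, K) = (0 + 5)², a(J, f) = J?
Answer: -5600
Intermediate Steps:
x(H, K) = 25 (x(H, K) = 5² = 25)
(-28*x(0 - 5, 4))*a(8, -8) = -28*25*8 = -700*8 = -5600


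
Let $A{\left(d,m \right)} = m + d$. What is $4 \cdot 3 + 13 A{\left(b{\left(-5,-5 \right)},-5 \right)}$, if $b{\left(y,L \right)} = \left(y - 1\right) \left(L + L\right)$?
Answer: $727$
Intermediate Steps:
$b{\left(y,L \right)} = 2 L \left(-1 + y\right)$ ($b{\left(y,L \right)} = \left(-1 + y\right) 2 L = 2 L \left(-1 + y\right)$)
$A{\left(d,m \right)} = d + m$
$4 \cdot 3 + 13 A{\left(b{\left(-5,-5 \right)},-5 \right)} = 4 \cdot 3 + 13 \left(2 \left(-5\right) \left(-1 - 5\right) - 5\right) = 12 + 13 \left(2 \left(-5\right) \left(-6\right) - 5\right) = 12 + 13 \left(60 - 5\right) = 12 + 13 \cdot 55 = 12 + 715 = 727$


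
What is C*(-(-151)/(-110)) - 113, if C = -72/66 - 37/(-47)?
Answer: -6402603/56870 ≈ -112.58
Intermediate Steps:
C = -157/517 (C = -72*1/66 - 37*(-1/47) = -12/11 + 37/47 = -157/517 ≈ -0.30368)
C*(-(-151)/(-110)) - 113 = -(-157)*(-151/(-110))/517 - 113 = -(-157)*(-151*(-1/110))/517 - 113 = -(-157)*151/(517*110) - 113 = -157/517*(-151/110) - 113 = 23707/56870 - 113 = -6402603/56870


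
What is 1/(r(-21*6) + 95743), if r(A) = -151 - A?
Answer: 1/95718 ≈ 1.0447e-5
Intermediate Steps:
1/(r(-21*6) + 95743) = 1/((-151 - (-21)*6) + 95743) = 1/((-151 - 1*(-126)) + 95743) = 1/((-151 + 126) + 95743) = 1/(-25 + 95743) = 1/95718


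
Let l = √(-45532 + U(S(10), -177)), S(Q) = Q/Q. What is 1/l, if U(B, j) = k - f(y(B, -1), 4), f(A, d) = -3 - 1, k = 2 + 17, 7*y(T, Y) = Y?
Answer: -I*√45509/45509 ≈ -0.0046876*I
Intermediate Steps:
y(T, Y) = Y/7
k = 19
f(A, d) = -4
S(Q) = 1
U(B, j) = 23 (U(B, j) = 19 - 1*(-4) = 19 + 4 = 23)
l = I*√45509 (l = √(-45532 + 23) = √(-45509) = I*√45509 ≈ 213.33*I)
1/l = 1/(I*√45509) = -I*√45509/45509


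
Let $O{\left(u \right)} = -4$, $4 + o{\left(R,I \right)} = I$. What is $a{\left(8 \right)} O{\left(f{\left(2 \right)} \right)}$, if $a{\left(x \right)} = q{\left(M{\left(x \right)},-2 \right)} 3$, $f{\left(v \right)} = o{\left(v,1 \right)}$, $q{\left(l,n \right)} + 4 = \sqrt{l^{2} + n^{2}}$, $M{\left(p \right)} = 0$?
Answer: $24$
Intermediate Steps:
$o{\left(R,I \right)} = -4 + I$
$q{\left(l,n \right)} = -4 + \sqrt{l^{2} + n^{2}}$
$f{\left(v \right)} = -3$ ($f{\left(v \right)} = -4 + 1 = -3$)
$a{\left(x \right)} = -6$ ($a{\left(x \right)} = \left(-4 + \sqrt{0^{2} + \left(-2\right)^{2}}\right) 3 = \left(-4 + \sqrt{0 + 4}\right) 3 = \left(-4 + \sqrt{4}\right) 3 = \left(-4 + 2\right) 3 = \left(-2\right) 3 = -6$)
$a{\left(8 \right)} O{\left(f{\left(2 \right)} \right)} = \left(-6\right) \left(-4\right) = 24$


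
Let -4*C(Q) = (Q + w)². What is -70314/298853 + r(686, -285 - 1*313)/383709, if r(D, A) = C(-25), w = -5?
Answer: -9015785517/38224195259 ≈ -0.23587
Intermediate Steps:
C(Q) = -(-5 + Q)²/4 (C(Q) = -(Q - 5)²/4 = -(-5 + Q)²/4)
r(D, A) = -225 (r(D, A) = -(-5 - 25)²/4 = -¼*(-30)² = -¼*900 = -225)
-70314/298853 + r(686, -285 - 1*313)/383709 = -70314/298853 - 225/383709 = -70314*1/298853 - 225*1/383709 = -70314/298853 - 75/127903 = -9015785517/38224195259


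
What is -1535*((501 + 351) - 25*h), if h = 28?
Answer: -233320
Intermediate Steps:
-1535*((501 + 351) - 25*h) = -1535*((501 + 351) - 25*28) = -1535*(852 - 700) = -1535*152 = -233320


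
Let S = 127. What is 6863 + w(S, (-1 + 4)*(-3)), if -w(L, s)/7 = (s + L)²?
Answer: -90605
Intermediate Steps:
w(L, s) = -7*(L + s)² (w(L, s) = -7*(s + L)² = -7*(L + s)²)
6863 + w(S, (-1 + 4)*(-3)) = 6863 - 7*(127 + (-1 + 4)*(-3))² = 6863 - 7*(127 + 3*(-3))² = 6863 - 7*(127 - 9)² = 6863 - 7*118² = 6863 - 7*13924 = 6863 - 97468 = -90605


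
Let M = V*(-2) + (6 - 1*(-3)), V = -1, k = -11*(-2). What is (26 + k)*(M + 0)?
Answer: 528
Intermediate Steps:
k = 22
M = 11 (M = -1*(-2) + (6 - 1*(-3)) = 2 + (6 + 3) = 2 + 9 = 11)
(26 + k)*(M + 0) = (26 + 22)*(11 + 0) = 48*11 = 528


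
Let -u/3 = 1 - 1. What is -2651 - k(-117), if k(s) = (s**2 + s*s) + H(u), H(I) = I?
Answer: -30029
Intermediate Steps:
u = 0 (u = -3*(1 - 1) = -3*0 = 0)
k(s) = 2*s**2 (k(s) = (s**2 + s*s) + 0 = (s**2 + s**2) + 0 = 2*s**2 + 0 = 2*s**2)
-2651 - k(-117) = -2651 - 2*(-117)**2 = -2651 - 2*13689 = -2651 - 1*27378 = -2651 - 27378 = -30029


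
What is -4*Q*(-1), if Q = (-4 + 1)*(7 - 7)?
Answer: 0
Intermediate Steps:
Q = 0 (Q = -3*0 = 0)
-4*Q*(-1) = -4*0*(-1) = 0*(-1) = 0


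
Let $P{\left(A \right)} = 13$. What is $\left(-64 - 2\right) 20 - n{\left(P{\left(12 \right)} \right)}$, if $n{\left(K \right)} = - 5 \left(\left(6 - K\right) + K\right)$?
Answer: $-1290$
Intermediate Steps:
$n{\left(K \right)} = -30$ ($n{\left(K \right)} = \left(-5\right) 6 = -30$)
$\left(-64 - 2\right) 20 - n{\left(P{\left(12 \right)} \right)} = \left(-64 - 2\right) 20 - -30 = \left(-66\right) 20 + 30 = -1320 + 30 = -1290$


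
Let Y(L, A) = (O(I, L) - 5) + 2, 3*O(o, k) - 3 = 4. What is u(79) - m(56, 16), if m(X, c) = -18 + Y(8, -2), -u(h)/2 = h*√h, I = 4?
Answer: 56/3 - 158*√79 ≈ -1385.7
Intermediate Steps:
O(o, k) = 7/3 (O(o, k) = 1 + (⅓)*4 = 1 + 4/3 = 7/3)
Y(L, A) = -⅔ (Y(L, A) = (7/3 - 5) + 2 = -8/3 + 2 = -⅔)
u(h) = -2*h^(3/2) (u(h) = -2*h*√h = -2*h^(3/2))
m(X, c) = -56/3 (m(X, c) = -18 - ⅔ = -56/3)
u(79) - m(56, 16) = -158*√79 - 1*(-56/3) = -158*√79 + 56/3 = 56/3 - 158*√79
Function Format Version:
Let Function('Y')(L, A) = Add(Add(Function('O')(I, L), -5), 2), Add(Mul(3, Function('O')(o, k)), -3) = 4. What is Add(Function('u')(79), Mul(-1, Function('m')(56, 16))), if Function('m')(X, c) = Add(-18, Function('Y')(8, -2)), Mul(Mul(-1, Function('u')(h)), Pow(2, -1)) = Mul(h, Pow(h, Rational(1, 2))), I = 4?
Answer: Add(Rational(56, 3), Mul(-158, Pow(79, Rational(1, 2)))) ≈ -1385.7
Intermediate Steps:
Function('O')(o, k) = Rational(7, 3) (Function('O')(o, k) = Add(1, Mul(Rational(1, 3), 4)) = Add(1, Rational(4, 3)) = Rational(7, 3))
Function('Y')(L, A) = Rational(-2, 3) (Function('Y')(L, A) = Add(Add(Rational(7, 3), -5), 2) = Add(Rational(-8, 3), 2) = Rational(-2, 3))
Function('u')(h) = Mul(-2, Pow(h, Rational(3, 2))) (Function('u')(h) = Mul(-2, Mul(h, Pow(h, Rational(1, 2)))) = Mul(-2, Pow(h, Rational(3, 2))))
Function('m')(X, c) = Rational(-56, 3) (Function('m')(X, c) = Add(-18, Rational(-2, 3)) = Rational(-56, 3))
Add(Function('u')(79), Mul(-1, Function('m')(56, 16))) = Add(Mul(-2, Pow(79, Rational(3, 2))), Mul(-1, Rational(-56, 3))) = Add(Mul(-2, Mul(79, Pow(79, Rational(1, 2)))), Rational(56, 3)) = Add(Mul(-158, Pow(79, Rational(1, 2))), Rational(56, 3)) = Add(Rational(56, 3), Mul(-158, Pow(79, Rational(1, 2))))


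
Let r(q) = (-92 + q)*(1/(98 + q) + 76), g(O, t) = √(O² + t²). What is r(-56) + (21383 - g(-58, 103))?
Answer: 212761/21 - √13973 ≈ 10013.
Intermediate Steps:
r(q) = (-92 + q)*(76 + 1/(98 + q))
r(-56) + (21383 - g(-58, 103)) = (-685308 + 76*(-56)² + 457*(-56))/(98 - 56) + (21383 - √((-58)² + 103²)) = (-685308 + 76*3136 - 25592)/42 + (21383 - √(3364 + 10609)) = (-685308 + 238336 - 25592)/42 + (21383 - √13973) = (1/42)*(-472564) + (21383 - √13973) = -236282/21 + (21383 - √13973) = 212761/21 - √13973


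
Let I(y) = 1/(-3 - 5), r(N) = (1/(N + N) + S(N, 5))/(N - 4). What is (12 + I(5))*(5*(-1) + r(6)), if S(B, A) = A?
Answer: -5605/192 ≈ -29.193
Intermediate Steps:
r(N) = (5 + 1/(2*N))/(-4 + N) (r(N) = (1/(N + N) + 5)/(N - 4) = (1/(2*N) + 5)/(-4 + N) = (5 + 1/(2*N))/(-4 + N))
I(y) = -⅛ (I(y) = 1/(-8) = -⅛)
(12 + I(5))*(5*(-1) + r(6)) = (12 - ⅛)*(5*(-1) + (½)*(1 + 10*6)/(6*(-4 + 6))) = 95*(-5 + (½)*(⅙)*(1 + 60)/2)/8 = 95*(-5 + (½)*(⅙)*(½)*61)/8 = 95*(-5 + 61/24)/8 = (95/8)*(-59/24) = -5605/192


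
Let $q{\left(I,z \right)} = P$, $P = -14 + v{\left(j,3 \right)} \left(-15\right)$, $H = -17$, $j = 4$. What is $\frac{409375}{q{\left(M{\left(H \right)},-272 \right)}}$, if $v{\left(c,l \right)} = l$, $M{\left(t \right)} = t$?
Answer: $- \frac{409375}{59} \approx -6938.6$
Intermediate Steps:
$P = -59$ ($P = -14 + 3 \left(-15\right) = -14 - 45 = -59$)
$q{\left(I,z \right)} = -59$
$\frac{409375}{q{\left(M{\left(H \right)},-272 \right)}} = \frac{409375}{-59} = 409375 \left(- \frac{1}{59}\right) = - \frac{409375}{59}$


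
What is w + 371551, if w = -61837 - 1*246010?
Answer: 63704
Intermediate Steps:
w = -307847 (w = -61837 - 246010 = -307847)
w + 371551 = -307847 + 371551 = 63704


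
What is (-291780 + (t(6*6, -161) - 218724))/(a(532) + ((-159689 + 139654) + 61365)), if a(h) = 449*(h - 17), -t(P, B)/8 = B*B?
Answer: -717872/272565 ≈ -2.6338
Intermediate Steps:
t(P, B) = -8*B**2 (t(P, B) = -8*B*B = -8*B**2)
a(h) = -7633 + 449*h (a(h) = 449*(-17 + h) = -7633 + 449*h)
(-291780 + (t(6*6, -161) - 218724))/(a(532) + ((-159689 + 139654) + 61365)) = (-291780 + (-8*(-161)**2 - 218724))/((-7633 + 449*532) + ((-159689 + 139654) + 61365)) = (-291780 + (-8*25921 - 218724))/((-7633 + 238868) + (-20035 + 61365)) = (-291780 + (-207368 - 218724))/(231235 + 41330) = (-291780 - 426092)/272565 = -717872*1/272565 = -717872/272565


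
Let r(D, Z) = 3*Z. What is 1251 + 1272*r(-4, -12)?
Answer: -44541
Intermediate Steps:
1251 + 1272*r(-4, -12) = 1251 + 1272*(3*(-12)) = 1251 + 1272*(-36) = 1251 - 45792 = -44541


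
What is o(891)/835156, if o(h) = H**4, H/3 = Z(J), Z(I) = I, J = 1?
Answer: 81/835156 ≈ 9.6988e-5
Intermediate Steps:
H = 3 (H = 3*1 = 3)
o(h) = 81 (o(h) = 3**4 = 81)
o(891)/835156 = 81/835156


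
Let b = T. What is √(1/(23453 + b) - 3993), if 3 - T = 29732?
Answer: I*√39319248261/3138 ≈ 63.19*I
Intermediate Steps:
T = -29729 (T = 3 - 1*29732 = 3 - 29732 = -29729)
b = -29729
√(1/(23453 + b) - 3993) = √(1/(23453 - 29729) - 3993) = √(1/(-6276) - 3993) = √(-1/6276 - 3993) = √(-25060069/6276) = I*√39319248261/3138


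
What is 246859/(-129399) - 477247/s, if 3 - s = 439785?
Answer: -5200984465/6323039002 ≈ -0.82255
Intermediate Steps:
s = -439782 (s = 3 - 1*439785 = 3 - 439785 = -439782)
246859/(-129399) - 477247/s = 246859/(-129399) - 477247/(-439782) = 246859*(-1/129399) - 477247*(-1/439782) = -246859/129399 + 477247/439782 = -5200984465/6323039002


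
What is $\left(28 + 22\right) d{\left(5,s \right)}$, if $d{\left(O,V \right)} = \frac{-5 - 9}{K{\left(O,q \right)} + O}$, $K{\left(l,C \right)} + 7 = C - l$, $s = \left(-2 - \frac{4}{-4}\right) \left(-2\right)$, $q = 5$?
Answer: $350$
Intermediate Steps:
$s = 2$ ($s = \left(-2 - -1\right) \left(-2\right) = \left(-2 + 1\right) \left(-2\right) = \left(-1\right) \left(-2\right) = 2$)
$K{\left(l,C \right)} = -7 + C - l$ ($K{\left(l,C \right)} = -7 + \left(C - l\right) = -7 + C - l$)
$d{\left(O,V \right)} = 7$ ($d{\left(O,V \right)} = \frac{-5 - 9}{\left(-7 + 5 - O\right) + O} = \frac{-5 - 9}{\left(-2 - O\right) + O} = - \frac{14}{-2} = \left(-14\right) \left(- \frac{1}{2}\right) = 7$)
$\left(28 + 22\right) d{\left(5,s \right)} = \left(28 + 22\right) 7 = 50 \cdot 7 = 350$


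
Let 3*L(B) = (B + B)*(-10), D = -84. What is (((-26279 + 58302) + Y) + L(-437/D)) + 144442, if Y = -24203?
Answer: 9590321/63 ≈ 1.5223e+5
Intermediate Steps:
L(B) = -20*B/3 (L(B) = ((B + B)*(-10))/3 = ((2*B)*(-10))/3 = (-20*B)/3 = -20*B/3)
(((-26279 + 58302) + Y) + L(-437/D)) + 144442 = (((-26279 + 58302) - 24203) - (-8740)/(3*(-84))) + 144442 = ((32023 - 24203) - (-8740)*(-1)/(3*84)) + 144442 = (7820 - 20/3*437/84) + 144442 = (7820 - 2185/63) + 144442 = 490475/63 + 144442 = 9590321/63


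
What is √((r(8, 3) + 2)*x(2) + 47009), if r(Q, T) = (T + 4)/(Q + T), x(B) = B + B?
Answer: 29*√6765/11 ≈ 216.84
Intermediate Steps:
x(B) = 2*B
r(Q, T) = (4 + T)/(Q + T)
√((r(8, 3) + 2)*x(2) + 47009) = √(((4 + 3)/(8 + 3) + 2)*(2*2) + 47009) = √((7/11 + 2)*4 + 47009) = √((29/11)*4 + 47009) = √(116/11 + 47009) = √(517215/11) = 29*√6765/11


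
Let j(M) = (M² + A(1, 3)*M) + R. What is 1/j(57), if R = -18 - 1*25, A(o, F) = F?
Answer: 1/3377 ≈ 0.00029612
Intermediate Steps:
R = -43 (R = -18 - 25 = -43)
j(M) = -43 + M² + 3*M (j(M) = (M² + 3*M) - 43 = -43 + M² + 3*M)
1/j(57) = 1/(-43 + 57² + 3*57) = 1/(-43 + 3249 + 171) = 1/3377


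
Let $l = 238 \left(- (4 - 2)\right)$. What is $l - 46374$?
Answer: $-46850$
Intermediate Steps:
$l = -476$ ($l = 238 \left(\left(-1\right) 2\right) = 238 \left(-2\right) = -476$)
$l - 46374 = -476 - 46374 = -46850$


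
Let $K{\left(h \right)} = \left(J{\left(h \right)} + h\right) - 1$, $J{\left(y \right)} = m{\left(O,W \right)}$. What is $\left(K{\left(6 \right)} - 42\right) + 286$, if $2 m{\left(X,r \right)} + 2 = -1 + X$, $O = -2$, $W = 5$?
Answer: $\frac{493}{2} \approx 246.5$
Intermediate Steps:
$m{\left(X,r \right)} = - \frac{3}{2} + \frac{X}{2}$ ($m{\left(X,r \right)} = -1 + \frac{-1 + X}{2} = -1 + \left(- \frac{1}{2} + \frac{X}{2}\right) = - \frac{3}{2} + \frac{X}{2}$)
$J{\left(y \right)} = - \frac{5}{2}$ ($J{\left(y \right)} = - \frac{3}{2} + \frac{1}{2} \left(-2\right) = - \frac{3}{2} - 1 = - \frac{5}{2}$)
$K{\left(h \right)} = - \frac{7}{2} + h$ ($K{\left(h \right)} = \left(- \frac{5}{2} + h\right) - 1 = - \frac{7}{2} + h$)
$\left(K{\left(6 \right)} - 42\right) + 286 = \left(\left(- \frac{7}{2} + 6\right) - 42\right) + 286 = \left(\frac{5}{2} - 42\right) + 286 = - \frac{79}{2} + 286 = \frac{493}{2}$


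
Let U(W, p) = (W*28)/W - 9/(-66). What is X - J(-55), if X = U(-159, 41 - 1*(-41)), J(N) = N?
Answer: 1829/22 ≈ 83.136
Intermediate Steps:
U(W, p) = 619/22 (U(W, p) = (28*W)/W - 9*(-1/66) = 28 + 3/22 = 619/22)
X = 619/22 ≈ 28.136
X - J(-55) = 619/22 - 1*(-55) = 619/22 + 55 = 1829/22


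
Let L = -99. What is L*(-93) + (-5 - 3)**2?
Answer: 9271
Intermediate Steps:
L*(-93) + (-5 - 3)**2 = -99*(-93) + (-5 - 3)**2 = 9207 + (-8)**2 = 9207 + 64 = 9271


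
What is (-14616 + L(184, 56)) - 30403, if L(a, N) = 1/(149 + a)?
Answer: -14991326/333 ≈ -45019.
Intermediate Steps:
(-14616 + L(184, 56)) - 30403 = (-14616 + 1/(149 + 184)) - 30403 = (-14616 + 1/333) - 30403 = -4867127/333 - 30403 = -14991326/333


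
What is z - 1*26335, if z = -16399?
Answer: -42734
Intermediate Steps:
z - 1*26335 = -16399 - 1*26335 = -16399 - 26335 = -42734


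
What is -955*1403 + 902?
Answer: -1338963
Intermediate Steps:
-955*1403 + 902 = -1339865 + 902 = -1338963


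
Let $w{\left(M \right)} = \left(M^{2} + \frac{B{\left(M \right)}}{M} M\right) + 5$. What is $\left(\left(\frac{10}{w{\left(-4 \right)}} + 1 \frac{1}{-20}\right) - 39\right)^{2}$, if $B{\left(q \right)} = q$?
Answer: $\frac{171007929}{115600} \approx 1479.3$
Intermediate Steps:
$w{\left(M \right)} = 5 + M + M^{2}$ ($w{\left(M \right)} = \left(M^{2} + \frac{M}{M} M\right) + 5 = \left(M^{2} + 1 M\right) + 5 = \left(M^{2} + M\right) + 5 = \left(M + M^{2}\right) + 5 = 5 + M + M^{2}$)
$\left(\left(\frac{10}{w{\left(-4 \right)}} + 1 \frac{1}{-20}\right) - 39\right)^{2} = \left(\left(\frac{10}{5 - 4 + \left(-4\right)^{2}} + 1 \frac{1}{-20}\right) - 39\right)^{2} = \left(\left(\frac{10}{5 - 4 + 16} + 1 \left(- \frac{1}{20}\right)\right) - 39\right)^{2} = \left(\left(\frac{10}{17} - \frac{1}{20}\right) - 39\right)^{2} = \left(\frac{183}{340} - 39\right)^{2} = \left(- \frac{13077}{340}\right)^{2} = \frac{171007929}{115600}$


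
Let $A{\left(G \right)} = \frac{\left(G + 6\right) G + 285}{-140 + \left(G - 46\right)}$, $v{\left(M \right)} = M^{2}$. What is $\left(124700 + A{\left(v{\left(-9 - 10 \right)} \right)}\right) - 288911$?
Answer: $- \frac{28604153}{175} \approx -1.6345 \cdot 10^{5}$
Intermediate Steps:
$A{\left(G \right)} = \frac{285 + G \left(6 + G\right)}{-186 + G}$ ($A{\left(G \right)} = \frac{\left(6 + G\right) G + 285}{-140 + \left(-46 + G\right)} = \frac{G \left(6 + G\right) + 285}{-186 + G} = \frac{285 + G \left(6 + G\right)}{-186 + G}$)
$\left(124700 + A{\left(v{\left(-9 - 10 \right)} \right)}\right) - 288911 = \left(124700 + \frac{285 + \left(\left(-9 - 10\right)^{2}\right)^{2} + 6 \left(-9 - 10\right)^{2}}{-186 + \left(-9 - 10\right)^{2}}\right) - 288911 = \left(124700 + \frac{285 + \left(\left(-19\right)^{2}\right)^{2} + 6 \left(-19\right)^{2}}{-186 + \left(-19\right)^{2}}\right) - 288911 = \left(124700 + \frac{285 + 361^{2} + 6 \cdot 361}{-186 + 361}\right) - 288911 = \left(124700 + \frac{285 + 130321 + 2166}{175}\right) - 288911 = \left(124700 + \frac{1}{175} \cdot 132772\right) - 288911 = \left(124700 + \frac{132772}{175}\right) - 288911 = \frac{21955272}{175} - 288911 = - \frac{28604153}{175}$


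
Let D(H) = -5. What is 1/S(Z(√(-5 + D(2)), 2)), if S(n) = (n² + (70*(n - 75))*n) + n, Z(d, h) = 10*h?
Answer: -1/76580 ≈ -1.3058e-5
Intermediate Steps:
S(n) = n + n² + n*(-5250 + 70*n) (S(n) = (n² + (70*(-75 + n))*n) + n = (n² + (-5250 + 70*n)*n) + n = (n² + n*(-5250 + 70*n)) + n = n + n² + n*(-5250 + 70*n))
1/S(Z(√(-5 + D(2)), 2)) = 1/((10*2)*(-5249 + 71*(10*2))) = 1/(20*(-5249 + 71*20)) = 1/(20*(-5249 + 1420)) = 1/(20*(-3829)) = 1/(-76580) = -1/76580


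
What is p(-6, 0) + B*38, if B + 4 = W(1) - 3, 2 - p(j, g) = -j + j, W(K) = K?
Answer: -226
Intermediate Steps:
p(j, g) = 2 (p(j, g) = 2 - (-j + j) = 2 - 1*0 = 2 + 0 = 2)
B = -6 (B = -4 + (1 - 3) = -4 - 2 = -6)
p(-6, 0) + B*38 = 2 - 6*38 = 2 - 228 = -226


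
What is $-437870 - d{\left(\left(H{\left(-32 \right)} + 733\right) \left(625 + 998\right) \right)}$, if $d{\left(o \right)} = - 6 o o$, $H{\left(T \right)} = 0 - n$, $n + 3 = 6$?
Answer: $8422363626730$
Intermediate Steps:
$n = 3$ ($n = -3 + 6 = 3$)
$H{\left(T \right)} = -3$ ($H{\left(T \right)} = 0 - 3 = -3$)
$d{\left(o \right)} = - 6 o^{2}$
$-437870 - d{\left(\left(H{\left(-32 \right)} + 733\right) \left(625 + 998\right) \right)} = -437870 - - 6 \left(\left(-3 + 733\right) \left(625 + 998\right)\right)^{2} = -437870 - - 6 \left(730 \cdot 1623\right)^{2} = -437870 - - 6 \cdot 1184790^{2} = -437870 - \left(-6\right) 1403727344100 = -437870 - -8422364064600 = -437870 + 8422364064600 = 8422363626730$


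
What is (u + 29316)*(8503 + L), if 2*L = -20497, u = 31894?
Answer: -106842055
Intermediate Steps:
L = -20497/2 (L = (½)*(-20497) = -20497/2 ≈ -10249.)
(u + 29316)*(8503 + L) = (31894 + 29316)*(8503 - 20497/2) = 61210*(-3491/2) = -106842055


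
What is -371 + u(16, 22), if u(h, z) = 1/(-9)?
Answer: -3340/9 ≈ -371.11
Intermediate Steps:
u(h, z) = -⅑
-371 + u(16, 22) = -371 - ⅑ = -3340/9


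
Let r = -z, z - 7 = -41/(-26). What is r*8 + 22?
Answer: -606/13 ≈ -46.615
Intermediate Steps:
z = 223/26 (z = 7 - 41/(-26) = 7 - 41*(-1/26) = 7 + 41/26 = 223/26 ≈ 8.5769)
r = -223/26 (r = -1*223/26 = -223/26 ≈ -8.5769)
r*8 + 22 = -223/26*8 + 22 = -892/13 + 22 = -606/13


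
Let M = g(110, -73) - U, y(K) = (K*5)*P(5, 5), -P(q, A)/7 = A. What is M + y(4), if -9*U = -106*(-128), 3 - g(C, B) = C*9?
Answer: -1615/9 ≈ -179.44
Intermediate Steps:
g(C, B) = 3 - 9*C (g(C, B) = 3 - C*9 = 3 - 9*C)
P(q, A) = -7*A
U = -13568/9 (U = -(-106)*(-128)/9 = -1/9*13568 = -13568/9 ≈ -1507.6)
y(K) = -175*K (y(K) = (K*5)*(-7*5) = (5*K)*(-35) = -175*K)
M = 4685/9 (M = (3 - 9*110) - 1*(-13568/9) = (3 - 990) + 13568/9 = -987 + 13568/9 = 4685/9 ≈ 520.56)
M + y(4) = 4685/9 - 175*4 = 4685/9 - 700 = -1615/9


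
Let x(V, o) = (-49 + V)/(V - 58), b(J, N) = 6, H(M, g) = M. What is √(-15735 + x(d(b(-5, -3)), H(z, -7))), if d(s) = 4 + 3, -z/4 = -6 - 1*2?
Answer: I*√4547177/17 ≈ 125.44*I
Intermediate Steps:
z = 32 (z = -4*(-6 - 1*2) = -4*(-6 - 2) = -4*(-8) = 32)
d(s) = 7
x(V, o) = (-49 + V)/(-58 + V)
√(-15735 + x(d(b(-5, -3)), H(z, -7))) = √(-15735 + (-49 + 7)/(-58 + 7)) = √(-15735 - 42/(-51)) = √(-15735 - 1/51*(-42)) = √(-15735 + 14/17) = √(-267481/17) = I*√4547177/17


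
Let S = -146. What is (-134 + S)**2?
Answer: 78400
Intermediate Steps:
(-134 + S)**2 = (-134 - 146)**2 = (-280)**2 = 78400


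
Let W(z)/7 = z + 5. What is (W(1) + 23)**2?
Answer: 4225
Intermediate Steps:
W(z) = 35 + 7*z (W(z) = 7*(z + 5) = 7*(5 + z) = 35 + 7*z)
(W(1) + 23)**2 = ((35 + 7*1) + 23)**2 = ((35 + 7) + 23)**2 = (42 + 23)**2 = 65**2 = 4225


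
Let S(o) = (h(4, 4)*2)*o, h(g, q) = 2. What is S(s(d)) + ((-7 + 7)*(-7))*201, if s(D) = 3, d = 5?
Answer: 12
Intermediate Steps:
S(o) = 4*o (S(o) = (2*2)*o = 4*o)
S(s(d)) + ((-7 + 7)*(-7))*201 = 4*3 + ((-7 + 7)*(-7))*201 = 12 + (0*(-7))*201 = 12 + 0*201 = 12 + 0 = 12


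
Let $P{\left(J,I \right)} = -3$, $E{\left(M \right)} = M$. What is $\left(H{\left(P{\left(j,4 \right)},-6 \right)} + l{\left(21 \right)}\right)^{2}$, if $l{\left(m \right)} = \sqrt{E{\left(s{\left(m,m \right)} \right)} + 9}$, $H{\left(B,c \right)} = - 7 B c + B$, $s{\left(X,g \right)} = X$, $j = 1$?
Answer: $\left(129 - \sqrt{30}\right)^{2} \approx 15258.0$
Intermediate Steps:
$H{\left(B,c \right)} = B - 7 B c$ ($H{\left(B,c \right)} = - 7 B c + B = B - 7 B c$)
$l{\left(m \right)} = \sqrt{9 + m}$ ($l{\left(m \right)} = \sqrt{m + 9} = \sqrt{9 + m}$)
$\left(H{\left(P{\left(j,4 \right)},-6 \right)} + l{\left(21 \right)}\right)^{2} = \left(- 3 \left(1 - -42\right) + \sqrt{9 + 21}\right)^{2} = \left(- 3 \left(1 + 42\right) + \sqrt{30}\right)^{2} = \left(\left(-3\right) 43 + \sqrt{30}\right)^{2} = \left(-129 + \sqrt{30}\right)^{2}$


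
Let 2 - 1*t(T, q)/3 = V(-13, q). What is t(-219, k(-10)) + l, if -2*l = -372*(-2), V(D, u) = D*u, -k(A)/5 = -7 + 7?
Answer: -366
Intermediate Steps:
k(A) = 0 (k(A) = -5*(-7 + 7) = -5*0 = 0)
l = -372 (l = -(-93)*2*(-2) = -(-93)*(-4) = -1/2*744 = -372)
t(T, q) = 6 + 39*q (t(T, q) = 6 - (-39)*q = 6 + 39*q)
t(-219, k(-10)) + l = (6 + 39*0) - 372 = (6 + 0) - 372 = 6 - 372 = -366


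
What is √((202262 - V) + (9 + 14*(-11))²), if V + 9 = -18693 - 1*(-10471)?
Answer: √231518 ≈ 481.16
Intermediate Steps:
V = -8231 (V = -9 + (-18693 - 1*(-10471)) = -9 + (-18693 + 10471) = -9 - 8222 = -8231)
√((202262 - V) + (9 + 14*(-11))²) = √((202262 - 1*(-8231)) + (9 + 14*(-11))²) = √((202262 + 8231) + (9 - 154)²) = √(210493 + (-145)²) = √(210493 + 21025) = √231518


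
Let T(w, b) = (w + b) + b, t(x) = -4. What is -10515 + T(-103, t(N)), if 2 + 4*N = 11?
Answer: -10626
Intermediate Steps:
N = 9/4 (N = -½ + (¼)*11 = -½ + 11/4 = 9/4 ≈ 2.2500)
T(w, b) = w + 2*b (T(w, b) = (b + w) + b = w + 2*b)
-10515 + T(-103, t(N)) = -10515 + (-103 + 2*(-4)) = -10515 + (-103 - 8) = -10515 - 111 = -10626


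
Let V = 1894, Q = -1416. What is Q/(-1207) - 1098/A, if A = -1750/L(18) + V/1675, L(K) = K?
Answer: 22029874314/1748434853 ≈ 12.600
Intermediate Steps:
A = -1448579/15075 (A = -1750/18 + 1894/1675 = -1750*1/18 + 1894*(1/1675) = -875/9 + 1894/1675 = -1448579/15075 ≈ -96.091)
Q/(-1207) - 1098/A = -1416/(-1207) - 1098/(-1448579/15075) = -1416*(-1/1207) - 1098*(-15075/1448579) = 1416/1207 + 16552350/1448579 = 22029874314/1748434853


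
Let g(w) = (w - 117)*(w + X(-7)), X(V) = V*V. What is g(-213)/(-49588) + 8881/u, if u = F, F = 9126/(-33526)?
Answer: -167784585271/5142501 ≈ -32627.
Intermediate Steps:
X(V) = V²
F = -4563/16763 (F = 9126*(-1/33526) = -4563/16763 ≈ -0.27221)
u = -4563/16763 ≈ -0.27221
g(w) = (-117 + w)*(49 + w) (g(w) = (w - 117)*(w + (-7)²) = (-117 + w)*(w + 49) = (-117 + w)*(49 + w))
g(-213)/(-49588) + 8881/u = (-5733 + (-213)² - 68*(-213))/(-49588) + 8881/(-4563/16763) = (-5733 + 45369 + 14484)*(-1/49588) + 8881*(-16763/4563) = 54120*(-1/49588) - 148872203/4563 = -1230/1127 - 148872203/4563 = -167784585271/5142501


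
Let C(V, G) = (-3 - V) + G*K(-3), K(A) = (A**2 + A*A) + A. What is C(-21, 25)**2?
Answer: 154449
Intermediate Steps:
K(A) = A + 2*A**2 (K(A) = (A**2 + A**2) + A = 2*A**2 + A = A + 2*A**2)
C(V, G) = -3 - V + 15*G (C(V, G) = (-3 - V) + G*(-3*(1 + 2*(-3))) = (-3 - V) + G*(-3*(1 - 6)) = (-3 - V) + G*(-3*(-5)) = (-3 - V) + G*15 = (-3 - V) + 15*G = -3 - V + 15*G)
C(-21, 25)**2 = (-3 - 1*(-21) + 15*25)**2 = (-3 + 21 + 375)**2 = 393**2 = 154449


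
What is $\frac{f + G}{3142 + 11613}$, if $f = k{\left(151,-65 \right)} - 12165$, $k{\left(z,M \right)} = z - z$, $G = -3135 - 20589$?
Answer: $- \frac{35889}{14755} \approx -2.4323$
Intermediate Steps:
$G = -23724$
$k{\left(z,M \right)} = 0$
$f = -12165$ ($f = 0 - 12165 = -12165$)
$\frac{f + G}{3142 + 11613} = \frac{-12165 - 23724}{3142 + 11613} = - \frac{35889}{14755}$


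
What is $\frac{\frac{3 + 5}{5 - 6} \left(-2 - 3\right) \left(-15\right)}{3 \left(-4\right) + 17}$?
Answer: $-120$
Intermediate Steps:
$\frac{\frac{3 + 5}{5 - 6} \left(-2 - 3\right) \left(-15\right)}{3 \left(-4\right) + 17} = \frac{\frac{8}{-1} \left(-5\right) \left(-15\right)}{-12 + 17} = \frac{8 \left(-1\right) \left(-5\right) \left(-15\right)}{5} = \left(-8\right) \left(-5\right) \left(-15\right) \frac{1}{5} = 40 \left(-15\right) \frac{1}{5} = \left(-600\right) \frac{1}{5} = -120$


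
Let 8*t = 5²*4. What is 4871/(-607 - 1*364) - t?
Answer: -34017/1942 ≈ -17.516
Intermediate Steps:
t = 25/2 (t = (5²*4)/8 = (25*4)/8 = (⅛)*100 = 25/2 ≈ 12.500)
4871/(-607 - 1*364) - t = 4871/(-607 - 1*364) - 1*25/2 = 4871/(-607 - 364) - 25/2 = 4871/(-971) - 25/2 = 4871*(-1/971) - 25/2 = -4871/971 - 25/2 = -34017/1942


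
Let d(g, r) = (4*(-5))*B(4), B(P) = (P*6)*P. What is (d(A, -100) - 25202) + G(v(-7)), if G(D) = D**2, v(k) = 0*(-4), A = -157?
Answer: -27122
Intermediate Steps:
B(P) = 6*P**2 (B(P) = (6*P)*P = 6*P**2)
d(g, r) = -1920 (d(g, r) = (4*(-5))*(6*4**2) = -120*16 = -20*96 = -1920)
v(k) = 0
(d(A, -100) - 25202) + G(v(-7)) = (-1920 - 25202) + 0**2 = -27122 + 0 = -27122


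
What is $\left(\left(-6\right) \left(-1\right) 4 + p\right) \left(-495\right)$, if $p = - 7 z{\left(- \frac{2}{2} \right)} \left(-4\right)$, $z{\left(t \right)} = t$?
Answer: $1980$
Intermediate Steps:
$p = -28$ ($p = - 7 \left(- \frac{2}{2}\right) \left(-4\right) = - 7 \left(\left(-2\right) \frac{1}{2}\right) \left(-4\right) = \left(-7\right) \left(-1\right) \left(-4\right) = 7 \left(-4\right) = -28$)
$\left(\left(-6\right) \left(-1\right) 4 + p\right) \left(-495\right) = \left(\left(-6\right) \left(-1\right) 4 - 28\right) \left(-495\right) = \left(6 \cdot 4 - 28\right) \left(-495\right) = \left(24 - 28\right) \left(-495\right) = \left(-4\right) \left(-495\right) = 1980$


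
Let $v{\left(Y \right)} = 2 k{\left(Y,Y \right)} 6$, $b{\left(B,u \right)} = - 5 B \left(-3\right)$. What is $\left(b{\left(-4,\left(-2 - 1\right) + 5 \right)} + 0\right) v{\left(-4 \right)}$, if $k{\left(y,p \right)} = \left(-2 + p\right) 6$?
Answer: $25920$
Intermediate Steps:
$k{\left(y,p \right)} = -12 + 6 p$
$b{\left(B,u \right)} = 15 B$
$v{\left(Y \right)} = -144 + 72 Y$ ($v{\left(Y \right)} = 2 \left(-12 + 6 Y\right) 6 = \left(-24 + 12 Y\right) 6 = -144 + 72 Y$)
$\left(b{\left(-4,\left(-2 - 1\right) + 5 \right)} + 0\right) v{\left(-4 \right)} = \left(15 \left(-4\right) + 0\right) \left(-144 + 72 \left(-4\right)\right) = \left(-60 + 0\right) \left(-144 - 288\right) = \left(-60\right) \left(-432\right) = 25920$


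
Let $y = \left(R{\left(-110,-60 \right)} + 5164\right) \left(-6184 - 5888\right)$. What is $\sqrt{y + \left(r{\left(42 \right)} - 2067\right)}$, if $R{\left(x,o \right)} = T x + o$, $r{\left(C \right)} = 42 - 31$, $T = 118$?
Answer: $2 \sqrt{23769254} \approx 9750.8$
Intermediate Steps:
$r{\left(C \right)} = 11$
$R{\left(x,o \right)} = o + 118 x$ ($R{\left(x,o \right)} = 118 x + o = o + 118 x$)
$y = 95079072$ ($y = \left(\left(-60 + 118 \left(-110\right)\right) + 5164\right) \left(-6184 - 5888\right) = \left(\left(-60 - 12980\right) + 5164\right) \left(-12072\right) = \left(-13040 + 5164\right) \left(-12072\right) = \left(-7876\right) \left(-12072\right) = 95079072$)
$\sqrt{y + \left(r{\left(42 \right)} - 2067\right)} = \sqrt{95079072 + \left(11 - 2067\right)} = \sqrt{95079072 - 2056} = \sqrt{95077016} = 2 \sqrt{23769254}$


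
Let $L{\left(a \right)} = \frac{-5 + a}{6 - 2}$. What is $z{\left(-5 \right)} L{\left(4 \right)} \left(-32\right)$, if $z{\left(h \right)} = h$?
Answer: $-40$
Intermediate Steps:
$L{\left(a \right)} = - \frac{5}{4} + \frac{a}{4}$ ($L{\left(a \right)} = \frac{-5 + a}{4} = \left(-5 + a\right) \frac{1}{4} = - \frac{5}{4} + \frac{a}{4}$)
$z{\left(-5 \right)} L{\left(4 \right)} \left(-32\right) = - 5 \left(- \frac{5}{4} + \frac{1}{4} \cdot 4\right) \left(-32\right) = - 5 \left(- \frac{5}{4} + 1\right) \left(-32\right) = \left(-5\right) \left(- \frac{1}{4}\right) \left(-32\right) = \frac{5}{4} \left(-32\right) = -40$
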